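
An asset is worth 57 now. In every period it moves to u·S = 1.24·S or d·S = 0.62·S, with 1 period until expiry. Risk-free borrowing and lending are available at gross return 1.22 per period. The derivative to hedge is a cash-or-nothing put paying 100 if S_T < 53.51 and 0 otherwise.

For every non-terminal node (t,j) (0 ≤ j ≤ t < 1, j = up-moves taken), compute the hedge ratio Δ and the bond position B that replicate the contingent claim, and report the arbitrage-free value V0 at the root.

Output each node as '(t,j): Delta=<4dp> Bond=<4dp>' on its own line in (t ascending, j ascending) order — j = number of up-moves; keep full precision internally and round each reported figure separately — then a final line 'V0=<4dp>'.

Since d<R<u, set p* = (R−d)/(u−d) = 0.9677; price each node as the discounted p*-expectation of its children.
Terminal payoffs: V(1,0)=100.0000, V(1,1)=0.0000
Node (0,0) S=57.0000: V=(p*·0.0000+(1−p*)·100.0000)/1.22=2.6441; Δ=(0.0000−100.0000)/(70.6800−35.3400)=-2.8297; B=V−Δ·S=163.9344
Each (Δ,B) replicates both successor values, so the strategy is self-financing and V0 is arbitrage-free.

(0,0): Delta=-2.8297 Bond=163.9344
V0=2.6441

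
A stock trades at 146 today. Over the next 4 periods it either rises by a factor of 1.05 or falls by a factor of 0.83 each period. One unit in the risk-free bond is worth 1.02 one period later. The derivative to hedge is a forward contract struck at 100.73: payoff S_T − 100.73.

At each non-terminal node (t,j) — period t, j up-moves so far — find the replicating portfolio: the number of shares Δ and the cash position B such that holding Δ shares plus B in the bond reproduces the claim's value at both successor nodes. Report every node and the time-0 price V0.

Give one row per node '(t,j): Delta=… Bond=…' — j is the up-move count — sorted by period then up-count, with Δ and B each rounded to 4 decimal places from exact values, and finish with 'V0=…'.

Risk-neutral probability p* = (R−d)/(u−d) = (1.02−0.83)/(1.05−0.83) = 0.8636.
Payoff layer (t=4): V(4,0)=-31.4409, V(4,1)=-13.0751, V(4,2)=10.1588, V(4,3)=39.5510, V(4,4)=76.7339
Node (3,0) S=83.4809: V=(p*·-13.0751+(1−p*)·-31.4409)/1.02=-15.2740; Δ=(-13.0751−-31.4409)/(87.6549−69.2891)=1.0000; B=V−Δ·S=-98.7549
Node (3,1) S=105.6084: V=(p*·10.1588+(1−p*)·-13.0751)/1.02=6.8535; Δ=(10.1588−-13.0751)/(110.8888−87.6549)=1.0000; B=V−Δ·S=-98.7549
Node (3,2) S=133.6009: V=(p*·39.5510+(1−p*)·10.1588)/1.02=34.8460; Δ=(39.5510−10.1588)/(140.2810−110.8888)=1.0000; B=V−Δ·S=-98.7549
Node (3,3) S=169.0133: V=(p*·76.7339+(1−p*)·39.5510)/1.02=70.2583; Δ=(76.7339−39.5510)/(177.4639−140.2810)=1.0000; B=V−Δ·S=-98.7549
Node (2,0) S=100.5794: V=(p*·6.8535+(1−p*)·-15.2740)/1.02=3.7609; Δ=(6.8535−-15.2740)/(105.6084−83.4809)=1.0000; B=V−Δ·S=-96.8185
Node (2,1) S=127.2390: V=(p*·34.8460+(1−p*)·6.8535)/1.02=30.4205; Δ=(34.8460−6.8535)/(133.6010−105.6084)=1.0000; B=V−Δ·S=-96.8185
Node (2,2) S=160.9650: V=(p*·70.2583+(1−p*)·34.8460)/1.02=64.1465; Δ=(70.2583−34.8460)/(169.0132−133.6009)=1.0000; B=V−Δ·S=-96.8185
Node (1,0) S=121.1800: V=(p*·30.4205+(1−p*)·3.7609)/1.02=26.2599; Δ=(30.4205−3.7609)/(127.2390−100.5794)=1.0000; B=V−Δ·S=-94.9201
Node (1,1) S=153.3000: V=(p*·64.1465+(1−p*)·30.4205)/1.02=58.3799; Δ=(64.1465−30.4205)/(160.9650−127.2390)=1.0000; B=V−Δ·S=-94.9201
Node (0,0) S=146.0000: V=(p*·58.3799+(1−p*)·26.2599)/1.02=52.9411; Δ=(58.3799−26.2599)/(153.3000−121.1800)=1.0000; B=V−Δ·S=-93.0589
Self-financing check: at every node Δ·S+B equals the discounted successor values.

(0,0): Delta=1.0000 Bond=-93.0589
(1,0): Delta=1.0000 Bond=-94.9201
(1,1): Delta=1.0000 Bond=-94.9201
(2,0): Delta=1.0000 Bond=-96.8185
(2,1): Delta=1.0000 Bond=-96.8185
(2,2): Delta=1.0000 Bond=-96.8185
(3,0): Delta=1.0000 Bond=-98.7549
(3,1): Delta=1.0000 Bond=-98.7549
(3,2): Delta=1.0000 Bond=-98.7549
(3,3): Delta=1.0000 Bond=-98.7549
V0=52.9411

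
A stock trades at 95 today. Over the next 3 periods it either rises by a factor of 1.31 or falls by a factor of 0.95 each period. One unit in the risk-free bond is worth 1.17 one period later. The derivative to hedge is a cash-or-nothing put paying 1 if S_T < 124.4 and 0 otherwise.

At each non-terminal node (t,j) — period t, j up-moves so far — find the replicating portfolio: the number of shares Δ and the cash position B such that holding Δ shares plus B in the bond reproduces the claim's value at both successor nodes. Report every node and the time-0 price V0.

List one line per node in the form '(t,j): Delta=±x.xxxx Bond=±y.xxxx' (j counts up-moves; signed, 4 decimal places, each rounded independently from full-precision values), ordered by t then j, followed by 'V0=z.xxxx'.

(0,0): Delta=-0.0102 Bond=1.1743
(1,0): Delta=-0.0161 Bond=1.9086
(1,1): Delta=-0.0074 Bond=1.0338
(2,0): Delta=0.0000 Bond=0.8547
(2,1): Delta=-0.0235 Bond=3.1102
(2,2): Delta=0.0000 Bond=0.0000
V0=0.2098

Under the risk-neutral measure, an up-move has probability p* = (R−d)/(u−d) = 0.6111 and values discount at R = 1.17.
Terminal values V(3,·): V(3,0)=1.0000, V(3,1)=1.0000, V(3,2)=0.0000, V(3,3)=0.0000
  t=2,j=0: stock 85.7375 → up 112.3161 (V=1.0000), down 81.4506 (V=1.0000). Price 0.8547; hedge Δ=0.0000, bond B=0.8547.
  t=2,j=1: stock 118.2275 → up 154.8780 (V=0.0000), down 112.3161 (V=1.0000). Price 0.3324; hedge Δ=-0.0235, bond B=3.1102.
  t=2,j=2: stock 163.0295 → up 213.5686 (V=0.0000), down 154.8780 (V=0.0000). Price 0.0000; hedge Δ=0.0000, bond B=0.0000.
  t=1,j=0: stock 90.2500 → up 118.2275 (V=0.3324), down 85.7375 (V=0.8547). Price 0.4577; hedge Δ=-0.0161, bond B=1.9086.
  t=1,j=1: stock 124.4500 → up 163.0295 (V=0.0000), down 118.2275 (V=0.3324). Price 0.1105; hedge Δ=-0.0074, bond B=1.0338.
  t=0,j=0: stock 95.0000 → up 124.4500 (V=0.1105), down 90.2500 (V=0.4577). Price 0.2098; hedge Δ=-0.0102, bond B=1.1743.
The time-0 hedge costs 0.2098, which is the no-arbitrage price.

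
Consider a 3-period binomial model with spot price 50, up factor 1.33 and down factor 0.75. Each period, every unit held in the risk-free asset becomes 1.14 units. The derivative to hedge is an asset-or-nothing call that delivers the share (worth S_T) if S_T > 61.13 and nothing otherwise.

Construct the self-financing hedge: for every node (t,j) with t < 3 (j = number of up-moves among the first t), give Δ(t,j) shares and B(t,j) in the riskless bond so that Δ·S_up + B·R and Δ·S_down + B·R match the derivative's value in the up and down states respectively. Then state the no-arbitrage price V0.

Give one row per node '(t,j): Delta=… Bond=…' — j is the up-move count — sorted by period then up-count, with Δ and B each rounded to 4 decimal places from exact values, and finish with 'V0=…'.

(0,0): Delta=1.3908 Bond=-25.5062
(1,0): Delta=1.7989 Bond=-44.3808
(1,1): Delta=1.2787 Bond=-21.6214
(2,0): Delta=0.0000 Bond=0.0000
(2,1): Delta=2.2931 Bond=-75.2425
(2,2): Delta=1.0000 Bond=0.0000
V0=44.0339

No-arbitrage ⇒ martingale measure with p* = (R−d)/(u−d) = 0.6724.
At expiry t=3: V(3,0)=0.0000, V(3,1)=0.0000, V(3,2)=66.3338, V(3,3)=117.6319
  t=2,j=0: stock 28.1250 → up 37.4062 (V=0.0000), down 21.0938 (V=0.0000). Price 0.0000; hedge Δ=0.0000, bond B=0.0000.
  t=2,j=1: stock 49.8750 → up 66.3338 (V=66.3338), down 37.4062 (V=0.0000). Price 39.1261; hedge Δ=2.2931, bond B=-75.2425.
  t=2,j=2: stock 88.4450 → up 117.6319 (V=117.6319), down 66.3338 (V=66.3338). Price 88.4450; hedge Δ=1.0000, bond B=0.0000.
  t=1,j=0: stock 37.5000 → up 49.8750 (V=39.1261), down 28.1250 (V=0.0000). Price 23.0780; hedge Δ=1.7989, bond B=-44.3808.
  t=1,j=1: stock 66.5000 → up 88.4450 (V=88.4450), down 49.8750 (V=39.1261). Price 63.4112; hedge Δ=1.2787, bond B=-21.6214.
  t=0,j=0: stock 50.0000 → up 66.5000 (V=63.4112), down 37.5000 (V=23.0780). Price 44.0339; hedge Δ=1.3908, bond B=-25.5062.
Root portfolio cost Δ·50+B reproduces V0=44.0339.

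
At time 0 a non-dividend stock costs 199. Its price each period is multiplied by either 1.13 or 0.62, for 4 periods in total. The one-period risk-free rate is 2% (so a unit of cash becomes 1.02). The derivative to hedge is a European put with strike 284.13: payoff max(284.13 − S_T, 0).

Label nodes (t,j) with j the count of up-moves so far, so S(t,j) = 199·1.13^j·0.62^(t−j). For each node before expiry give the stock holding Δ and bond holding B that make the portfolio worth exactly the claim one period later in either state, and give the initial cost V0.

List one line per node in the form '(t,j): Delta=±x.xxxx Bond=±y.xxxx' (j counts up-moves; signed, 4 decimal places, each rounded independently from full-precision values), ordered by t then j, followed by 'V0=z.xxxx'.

The replicating-portfolio and risk-neutral prices coincide; use p* = (1.02−0.62)/(1.13−0.62) = 0.7843 for the latter.
Terminal values V(4,·): V(4,0)=254.7251, V(4,1)=230.5372, V(4,2)=186.4528, V(4,3)=106.1054, V(4,4)=0.0000
Node (3,0) S=47.4273: V=(p*·230.5372+(1−p*)·254.7251)/1.02=231.1316; Δ=(230.5372−254.7251)/(53.5928−29.4049)=-1.0000; B=V−Δ·S=278.5588
Node (3,1) S=86.4400: V=(p*·186.4528+(1−p*)·230.5372)/1.02=192.1188; Δ=(186.4528−230.5372)/(97.6772−53.5928)=-1.0000; B=V−Δ·S=278.5588
Node (3,2) S=157.5439: V=(p*·106.1054+(1−p*)·186.4528)/1.02=121.0149; Δ=(106.1054−186.4528)/(178.0246−97.6772)=-1.0000; B=V−Δ·S=278.5588
Node (3,3) S=287.1365: V=(p*·0.0000+(1−p*)·106.1054)/1.02=22.4367; Δ=(0.0000−106.1054)/(324.4642−178.0246)=-0.7246; B=V−Δ·S=230.4865
Node (2,0) S=76.4956: V=(p*·192.1188+(1−p*)·231.1316)/1.02=196.6013; Δ=(192.1188−231.1316)/(86.4400−47.4273)=-1.0000; B=V−Δ·S=273.0969
Node (2,1) S=139.4194: V=(p*·121.0149+(1−p*)·192.1188)/1.02=133.6775; Δ=(121.0149−192.1188)/(157.5439−86.4400)=-1.0000; B=V−Δ·S=273.0969
Node (2,2) S=254.1031: V=(p*·22.4367+(1−p*)·121.0149)/1.02=42.8419; Δ=(22.4367−121.0149)/(287.1365−157.5439)=-0.7607; B=V−Δ·S=236.1324
Node (1,0) S=123.3800: V=(p*·133.6775+(1−p*)·196.6013)/1.02=144.3620; Δ=(133.6775−196.6013)/(139.4194−76.4956)=-1.0000; B=V−Δ·S=267.7420
Node (1,1) S=224.8700: V=(p*·42.8419+(1−p*)·133.6775)/1.02=61.2097; Δ=(42.8419−133.6775)/(254.1031−139.4194)=-0.7921; B=V−Δ·S=239.3187
Node (0,0) S=199.0000: V=(p*·61.2097+(1−p*)·144.3620)/1.02=77.5926; Δ=(61.2097−144.3620)/(224.8700−123.3800)=-0.8193; B=V−Δ·S=240.6365
Self-financing check: at every node Δ·S+B equals the discounted successor values.

(0,0): Delta=-0.8193 Bond=240.6365
(1,0): Delta=-1.0000 Bond=267.7420
(1,1): Delta=-0.7921 Bond=239.3187
(2,0): Delta=-1.0000 Bond=273.0969
(2,1): Delta=-1.0000 Bond=273.0969
(2,2): Delta=-0.7607 Bond=236.1324
(3,0): Delta=-1.0000 Bond=278.5588
(3,1): Delta=-1.0000 Bond=278.5588
(3,2): Delta=-1.0000 Bond=278.5588
(3,3): Delta=-0.7246 Bond=230.4865
V0=77.5926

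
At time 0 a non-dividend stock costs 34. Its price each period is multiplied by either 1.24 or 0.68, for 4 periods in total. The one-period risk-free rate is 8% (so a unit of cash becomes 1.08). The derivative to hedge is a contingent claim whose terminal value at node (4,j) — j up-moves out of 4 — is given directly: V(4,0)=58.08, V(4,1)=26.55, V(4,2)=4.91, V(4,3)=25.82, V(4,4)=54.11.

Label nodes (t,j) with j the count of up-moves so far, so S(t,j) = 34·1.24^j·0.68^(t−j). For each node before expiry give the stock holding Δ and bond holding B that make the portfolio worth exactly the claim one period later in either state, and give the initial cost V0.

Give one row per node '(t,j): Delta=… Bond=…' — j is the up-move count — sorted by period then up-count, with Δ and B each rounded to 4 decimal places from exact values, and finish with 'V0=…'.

Risk-neutral probability p* = (R−d)/(u−d) = (1.08−0.68)/(1.24−0.68) = 0.7143.
Terminal values V(4,·): V(4,0)=58.0800, V(4,1)=26.5500, V(4,2)=4.9100, V(4,3)=25.8200, V(4,4)=54.1100
(3,0): S=10.6907. Δ = (V_up−V_dn)/(S_up−S_dn) = (26.5500−58.0800)/(13.2565−7.2697) = -5.2666. V = [p*·26.5500 + (1−p*)·58.0800]/1.08 = 32.9246. B = V − Δ·S = 89.2282.
(3,1): S=19.4948. Δ = (V_up−V_dn)/(S_up−S_dn) = (4.9100−26.5500)/(24.1735−13.2565) = -1.9822. V = [p*·4.9100 + (1−p*)·26.5500]/1.08 = 10.2712. B = V − Δ·S = 48.9140.
(3,2): S=35.5493. Δ = (V_up−V_dn)/(S_up−S_dn) = (25.8200−4.9100)/(44.0811−24.1735) = 1.0504. V = [p*·25.8200 + (1−p*)·4.9100]/1.08 = 18.3757. B = V − Δ·S = -18.9636.
(3,3): S=64.8252. Δ = (V_up−V_dn)/(S_up−S_dn) = (54.1100−25.8200)/(80.3833−44.0811) = 0.7793. V = [p*·54.1100 + (1−p*)·25.8200]/1.08 = 42.6177. B = V − Δ·S = -7.9001.
(2,0): S=15.7216. Δ = (V_up−V_dn)/(S_up−S_dn) = (10.2712−32.9246)/(19.4948−10.6907) = -2.5731. V = [p*·10.2712 + (1−p*)·32.9246]/1.08 = 15.5033. B = V − Δ·S = 55.9559.
(2,1): S=28.6688. Δ = (V_up−V_dn)/(S_up−S_dn) = (18.3757−10.2712)/(35.5493−19.4948) = 0.5048. V = [p*·18.3757 + (1−p*)·10.2712]/1.08 = 14.8705. B = V − Δ·S = 0.3981.
(2,2): S=52.2784. Δ = (V_up−V_dn)/(S_up−S_dn) = (42.6177−18.3757)/(64.8252−35.5493) = 0.8281. V = [p*·42.6177 + (1−p*)·18.3757]/1.08 = 33.0476. B = V − Δ·S = -10.2418.
(1,0): S=23.1200. Δ = (V_up−V_dn)/(S_up−S_dn) = (14.8705−15.5033)/(28.6688−15.7216) = -0.0489. V = [p*·14.8705 + (1−p*)·15.5033]/1.08 = 13.9364. B = V − Δ·S = 15.0665.
(1,1): S=42.1600. Δ = (V_up−V_dn)/(S_up−S_dn) = (33.0476−14.8705)/(52.2784−28.6688) = 0.7699. V = [p*·33.0476 + (1−p*)·14.8705]/1.08 = 25.7909. B = V − Δ·S = -6.6683.
(0,0): S=34.0000. Δ = (V_up−V_dn)/(S_up−S_dn) = (25.7909−13.9364)/(42.1600−23.1200) = 0.6226. V = [p*·25.7909 + (1−p*)·13.9364]/1.08 = 20.7443. B = V − Δ·S = -0.4244.
Root portfolio cost Δ·34+B reproduces V0=20.7443.

(0,0): Delta=0.6226 Bond=-0.4244
(1,0): Delta=-0.0489 Bond=15.0665
(1,1): Delta=0.7699 Bond=-6.6683
(2,0): Delta=-2.5731 Bond=55.9559
(2,1): Delta=0.5048 Bond=0.3981
(2,2): Delta=0.8281 Bond=-10.2418
(3,0): Delta=-5.2666 Bond=89.2282
(3,1): Delta=-1.9822 Bond=48.9140
(3,2): Delta=1.0504 Bond=-18.9636
(3,3): Delta=0.7793 Bond=-7.9001
V0=20.7443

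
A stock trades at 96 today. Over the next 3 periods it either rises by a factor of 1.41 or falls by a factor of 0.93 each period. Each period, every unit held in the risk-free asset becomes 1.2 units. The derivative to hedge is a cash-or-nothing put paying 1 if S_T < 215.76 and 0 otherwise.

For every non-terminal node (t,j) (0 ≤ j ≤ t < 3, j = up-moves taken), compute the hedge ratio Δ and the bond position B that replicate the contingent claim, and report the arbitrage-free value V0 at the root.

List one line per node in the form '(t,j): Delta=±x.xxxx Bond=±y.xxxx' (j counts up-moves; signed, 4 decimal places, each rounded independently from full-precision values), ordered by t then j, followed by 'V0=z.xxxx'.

Under the risk-neutral measure, an up-move has probability p* = (R−d)/(u−d) = 0.5625 and values discount at R = 1.2.
Terminal payoffs: V(3,0)=1.0000, V(3,1)=1.0000, V(3,2)=1.0000, V(3,3)=0.0000
(2,0): S=83.0304. Δ = (V_up−V_dn)/(S_up−S_dn) = (1.0000−1.0000)/(117.0729−77.2183) = 0.0000. V = [p*·1.0000 + (1−p*)·1.0000]/1.2 = 0.8333. B = V − Δ·S = 0.8333.
(2,1): S=125.8848. Δ = (V_up−V_dn)/(S_up−S_dn) = (1.0000−1.0000)/(177.4976−117.0729) = 0.0000. V = [p*·1.0000 + (1−p*)·1.0000]/1.2 = 0.8333. B = V − Δ·S = 0.8333.
(2,2): S=190.8576. Δ = (V_up−V_dn)/(S_up−S_dn) = (0.0000−1.0000)/(269.1092−177.4976) = -0.0109. V = [p*·0.0000 + (1−p*)·1.0000]/1.2 = 0.3646. B = V − Δ·S = 2.4479.
(1,0): S=89.2800. Δ = (V_up−V_dn)/(S_up−S_dn) = (0.8333−0.8333)/(125.8848−83.0304) = 0.0000. V = [p*·0.8333 + (1−p*)·0.8333]/1.2 = 0.6944. B = V − Δ·S = 0.6944.
(1,1): S=135.3600. Δ = (V_up−V_dn)/(S_up−S_dn) = (0.3646−0.8333)/(190.8576−125.8848) = -0.0072. V = [p*·0.3646 + (1−p*)·0.8333]/1.2 = 0.4747. B = V − Δ·S = 1.4513.
(0,0): S=96.0000. Δ = (V_up−V_dn)/(S_up−S_dn) = (0.4747−0.6944)/(135.3600−89.2800) = -0.0048. V = [p*·0.4747 + (1−p*)·0.6944]/1.2 = 0.4757. B = V − Δ·S = 0.9335.
Each (Δ,B) replicates both successor values, so the strategy is self-financing and V0 is arbitrage-free.

(0,0): Delta=-0.0048 Bond=0.9335
(1,0): Delta=0.0000 Bond=0.6944
(1,1): Delta=-0.0072 Bond=1.4513
(2,0): Delta=0.0000 Bond=0.8333
(2,1): Delta=0.0000 Bond=0.8333
(2,2): Delta=-0.0109 Bond=2.4479
V0=0.4757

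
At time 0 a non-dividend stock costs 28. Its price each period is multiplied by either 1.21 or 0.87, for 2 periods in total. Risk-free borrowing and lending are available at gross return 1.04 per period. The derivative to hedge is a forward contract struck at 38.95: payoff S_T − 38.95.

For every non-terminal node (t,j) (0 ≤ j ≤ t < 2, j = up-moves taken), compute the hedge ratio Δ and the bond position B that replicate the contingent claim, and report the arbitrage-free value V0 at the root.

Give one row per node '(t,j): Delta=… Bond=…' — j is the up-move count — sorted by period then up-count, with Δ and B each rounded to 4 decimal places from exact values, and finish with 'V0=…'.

(0,0): Delta=1.0000 Bond=-36.0115
(1,0): Delta=1.0000 Bond=-37.4519
(1,1): Delta=1.0000 Bond=-37.4519
V0=-8.0115

No-arbitrage ⇒ martingale measure with p* = (R−d)/(u−d) = 0.5000.
At expiry t=2: V(2,0)=-17.7568, V(2,1)=-9.4744, V(2,2)=2.0448
(1,0): S=24.3600. Δ = (V_up−V_dn)/(S_up−S_dn) = (-9.4744−-17.7568)/(29.4756−21.1932) = 1.0000. V = [p*·-9.4744 + (1−p*)·-17.7568]/1.04 = -13.0919. B = V − Δ·S = -37.4519.
(1,1): S=33.8800. Δ = (V_up−V_dn)/(S_up−S_dn) = (2.0448−-9.4744)/(40.9948−29.4756) = 1.0000. V = [p*·2.0448 + (1−p*)·-9.4744]/1.04 = -3.5719. B = V − Δ·S = -37.4519.
(0,0): S=28.0000. Δ = (V_up−V_dn)/(S_up−S_dn) = (-3.5719−-13.0919)/(33.8800−24.3600) = 1.0000. V = [p*·-3.5719 + (1−p*)·-13.0919]/1.04 = -8.0115. B = V − Δ·S = -36.0115.
The time-0 hedge costs -8.0115, which is the no-arbitrage price.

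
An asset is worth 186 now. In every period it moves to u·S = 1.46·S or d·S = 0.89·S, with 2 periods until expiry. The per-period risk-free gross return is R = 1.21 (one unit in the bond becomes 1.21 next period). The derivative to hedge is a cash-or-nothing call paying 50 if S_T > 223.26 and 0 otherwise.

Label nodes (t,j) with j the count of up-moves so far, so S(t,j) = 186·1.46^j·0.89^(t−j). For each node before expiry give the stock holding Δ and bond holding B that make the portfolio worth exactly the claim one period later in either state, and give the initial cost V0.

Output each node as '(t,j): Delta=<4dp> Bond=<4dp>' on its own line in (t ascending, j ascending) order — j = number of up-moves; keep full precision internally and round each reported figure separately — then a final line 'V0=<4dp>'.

(0,0): Delta=0.1709 Bond=-4.2150
(1,0): Delta=0.5299 Bond=-64.5208
(1,1): Delta=0.0000 Bond=41.3223
V0=27.5812

Since d<R<u, set p* = (R−d)/(u−d) = 0.5614; price each node as the discounted p*-expectation of its children.
At expiry t=2: V(2,0)=0.0000, V(2,1)=50.0000, V(2,2)=50.0000
Node (1,0) S=165.5400: V=(p*·50.0000+(1−p*)·0.0000)/1.21=23.1985; Δ=(50.0000−0.0000)/(241.6884−147.3306)=0.5299; B=V−Δ·S=-64.5208
Node (1,1) S=271.5600: V=(p*·50.0000+(1−p*)·50.0000)/1.21=41.3223; Δ=(50.0000−50.0000)/(396.4776−241.6884)=0.0000; B=V−Δ·S=41.3223
Node (0,0) S=186.0000: V=(p*·41.3223+(1−p*)·23.1985)/1.21=27.5812; Δ=(41.3223−23.1985)/(271.5600−165.5400)=0.1709; B=V−Δ·S=-4.2150
Check: Δ(0,0)·S0 + B(0,0) = 27.5812 = V0.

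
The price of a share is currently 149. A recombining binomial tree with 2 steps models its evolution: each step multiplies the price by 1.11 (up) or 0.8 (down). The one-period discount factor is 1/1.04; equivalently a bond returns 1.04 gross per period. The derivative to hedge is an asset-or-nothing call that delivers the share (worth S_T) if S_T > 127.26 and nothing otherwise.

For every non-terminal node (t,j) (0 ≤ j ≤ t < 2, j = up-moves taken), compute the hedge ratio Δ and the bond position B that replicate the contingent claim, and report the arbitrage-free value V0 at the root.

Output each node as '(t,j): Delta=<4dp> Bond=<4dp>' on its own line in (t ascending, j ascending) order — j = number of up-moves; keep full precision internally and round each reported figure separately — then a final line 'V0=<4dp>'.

(0,0): Delta=1.4483 Bond=-71.2848
(1,0): Delta=3.5806 Bond=-328.3176
(1,1): Delta=1.0000 Bond=0.0000
V0=144.5046

Risk-neutral probability p* = (R−d)/(u−d) = (1.04−0.8)/(1.11−0.8) = 0.7742.
Terminal payoffs: V(2,0)=0.0000, V(2,1)=132.3120, V(2,2)=183.5829
(1,0): S=119.2000. Δ = (V_up−V_dn)/(S_up−S_dn) = (132.3120−0.0000)/(132.3120−95.3600) = 3.5806. V = [p*·132.3120 + (1−p*)·0.0000]/1.04 = 98.4953. B = V − Δ·S = -328.3176.
(1,1): S=165.3900. Δ = (V_up−V_dn)/(S_up−S_dn) = (183.5829−132.3120)/(183.5829−132.3120) = 1.0000. V = [p*·183.5829 + (1−p*)·132.3120]/1.04 = 165.3900. B = V − Δ·S = 0.0000.
(0,0): S=149.0000. Δ = (V_up−V_dn)/(S_up−S_dn) = (165.3900−98.4953)/(165.3900−119.2000) = 1.4483. V = [p*·165.3900 + (1−p*)·98.4953]/1.04 = 144.5046. B = V − Δ·S = -71.2848.
Each (Δ,B) replicates both successor values, so the strategy is self-financing and V0 is arbitrage-free.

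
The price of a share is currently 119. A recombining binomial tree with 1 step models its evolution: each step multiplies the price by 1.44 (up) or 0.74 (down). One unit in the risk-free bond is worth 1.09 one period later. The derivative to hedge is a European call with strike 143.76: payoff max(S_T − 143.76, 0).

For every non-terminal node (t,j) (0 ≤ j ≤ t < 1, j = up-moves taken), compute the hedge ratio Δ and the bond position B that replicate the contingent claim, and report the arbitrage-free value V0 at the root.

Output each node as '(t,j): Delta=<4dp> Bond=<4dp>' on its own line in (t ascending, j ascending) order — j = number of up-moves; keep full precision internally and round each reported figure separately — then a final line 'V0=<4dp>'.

Since d<R<u, set p* = (R−d)/(u−d) = 0.5000; price each node as the discounted p*-expectation of its children.
Payoff layer (t=1): V(1,0)=0.0000, V(1,1)=27.6000
(0,0): S=119.0000. Δ = (V_up−V_dn)/(S_up−S_dn) = (27.6000−0.0000)/(171.3600−88.0600) = 0.3313. V = [p*·27.6000 + (1−p*)·0.0000]/1.09 = 12.6606. B = V − Δ·S = -26.7680.
Root portfolio cost Δ·119+B reproduces V0=12.6606.

(0,0): Delta=0.3313 Bond=-26.7680
V0=12.6606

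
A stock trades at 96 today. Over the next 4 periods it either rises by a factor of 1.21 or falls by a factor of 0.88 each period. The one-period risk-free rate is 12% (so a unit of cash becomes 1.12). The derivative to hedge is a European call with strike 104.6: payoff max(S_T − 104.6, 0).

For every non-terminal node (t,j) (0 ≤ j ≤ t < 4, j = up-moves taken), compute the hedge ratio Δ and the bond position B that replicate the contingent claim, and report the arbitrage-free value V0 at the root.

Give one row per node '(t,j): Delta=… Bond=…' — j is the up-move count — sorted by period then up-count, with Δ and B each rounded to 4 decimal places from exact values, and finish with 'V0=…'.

Since d<R<u, set p* = (R−d)/(u−d) = 0.7273; price each node as the discounted p*-expectation of its children.
Terminal payoffs: V(4,0)=0.0000, V(4,1)=0.0000, V(4,2)=4.2447, V(4,3)=45.0615, V(4,4)=101.1845
  t=3,j=0: stock 65.4213 → up 79.1598 (V=0.0000), down 57.5708 (V=0.0000). Price 0.0000; hedge Δ=0.0000, bond B=0.0000.
  t=3,j=1: stock 89.9543 → up 108.8447 (V=4.2447), down 79.1598 (V=0.0000). Price 2.7563; hedge Δ=0.1430, bond B=-10.1064.
  t=3,j=2: stock 123.6872 → up 149.6615 (V=45.0615), down 108.8447 (V=4.2447). Price 30.2943; hedge Δ=1.0000, bond B=-93.3929.
  t=3,j=3: stock 170.0699 → up 205.7845 (V=101.1845), down 149.6615 (V=45.0615). Price 76.6770; hedge Δ=1.0000, bond B=-93.3929.
  t=2,j=0: stock 74.3424 → up 89.9543 (V=2.7563), down 65.4213 (V=0.0000). Price 1.7898; hedge Δ=0.1124, bond B=-6.5626.
  t=2,j=1: stock 102.2208 → up 123.6872 (V=30.2943), down 89.9543 (V=2.7563). Price 20.3428; hedge Δ=0.8164, bond B=-63.1057.
  t=2,j=2: stock 140.5536 → up 170.0699 (V=76.6770), down 123.6872 (V=30.2943). Price 57.1671; hedge Δ=1.0000, bond B=-83.3865.
  t=1,j=0: stock 84.4800 → up 102.2208 (V=20.3428), down 74.3424 (V=1.7898). Price 13.6454; hedge Δ=0.6655, bond B=-42.5758.
  t=1,j=1: stock 116.1600 → up 140.5536 (V=57.1671), down 102.2208 (V=20.3428). Price 42.0751; hedge Δ=0.9606, bond B=-69.5137.
  t=0,j=0: stock 96.0000 → up 116.1600 (V=42.0751), down 84.4800 (V=13.6454). Price 30.6443; hedge Δ=0.8974, bond B=-55.5063.
The time-0 hedge costs 30.6443, which is the no-arbitrage price.

(0,0): Delta=0.8974 Bond=-55.5063
(1,0): Delta=0.6655 Bond=-42.5758
(1,1): Delta=0.9606 Bond=-69.5137
(2,0): Delta=0.1124 Bond=-6.5626
(2,1): Delta=0.8164 Bond=-63.1057
(2,2): Delta=1.0000 Bond=-83.3865
(3,0): Delta=0.0000 Bond=0.0000
(3,1): Delta=0.1430 Bond=-10.1064
(3,2): Delta=1.0000 Bond=-93.3929
(3,3): Delta=1.0000 Bond=-93.3929
V0=30.6443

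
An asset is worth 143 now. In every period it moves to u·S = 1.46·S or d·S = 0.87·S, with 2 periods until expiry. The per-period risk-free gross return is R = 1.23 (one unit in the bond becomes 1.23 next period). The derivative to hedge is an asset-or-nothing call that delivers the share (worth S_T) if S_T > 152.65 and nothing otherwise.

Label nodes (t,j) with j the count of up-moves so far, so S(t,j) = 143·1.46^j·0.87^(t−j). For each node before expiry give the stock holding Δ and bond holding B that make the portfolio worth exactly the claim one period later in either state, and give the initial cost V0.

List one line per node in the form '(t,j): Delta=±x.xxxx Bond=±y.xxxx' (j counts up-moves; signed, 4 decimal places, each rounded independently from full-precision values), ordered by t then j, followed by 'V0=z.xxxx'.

No-arbitrage ⇒ martingale measure with p* = (R−d)/(u−d) = 0.6102.
Payoff layer (t=2): V(2,0)=0.0000, V(2,1)=181.6386, V(2,2)=304.8188
  t=1,j=0: stock 124.4100 → up 181.6386 (V=181.6386), down 108.2367 (V=0.0000). Price 90.1060; hedge Δ=2.4746, bond B=-217.7561.
  t=1,j=1: stock 208.7800 → up 304.8188 (V=304.8188), down 181.6386 (V=181.6386). Price 208.7800; hedge Δ=1.0000, bond B=0.0000.
  t=0,j=0: stock 143.0000 → up 208.7800 (V=208.7800), down 124.4100 (V=90.1060). Price 132.1278; hedge Δ=1.4066, bond B=-69.0146.
Root portfolio cost Δ·143+B reproduces V0=132.1278.

(0,0): Delta=1.4066 Bond=-69.0146
(1,0): Delta=2.4746 Bond=-217.7561
(1,1): Delta=1.0000 Bond=0.0000
V0=132.1278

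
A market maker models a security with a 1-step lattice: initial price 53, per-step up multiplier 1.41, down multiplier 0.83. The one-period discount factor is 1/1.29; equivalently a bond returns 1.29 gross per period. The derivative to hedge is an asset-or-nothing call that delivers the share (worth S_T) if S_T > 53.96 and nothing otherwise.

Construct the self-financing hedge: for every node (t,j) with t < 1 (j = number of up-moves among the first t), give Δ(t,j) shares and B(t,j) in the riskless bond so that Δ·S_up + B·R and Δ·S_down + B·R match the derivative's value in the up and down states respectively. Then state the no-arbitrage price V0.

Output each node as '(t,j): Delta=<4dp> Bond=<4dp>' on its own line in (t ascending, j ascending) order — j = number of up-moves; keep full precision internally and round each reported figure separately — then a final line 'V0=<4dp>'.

Since d<R<u, set p* = (R−d)/(u−d) = 0.7931; price each node as the discounted p*-expectation of its children.
At expiry t=1: V(1,0)=0.0000, V(1,1)=74.7300
Node (0,0) S=53.0000: V=(p*·74.7300+(1−p*)·0.0000)/1.29=45.9447; Δ=(74.7300−0.0000)/(74.7300−43.9900)=2.4310; B=V−Δ·S=-82.9002
Check: Δ(0,0)·S0 + B(0,0) = 45.9447 = V0.

(0,0): Delta=2.4310 Bond=-82.9002
V0=45.9447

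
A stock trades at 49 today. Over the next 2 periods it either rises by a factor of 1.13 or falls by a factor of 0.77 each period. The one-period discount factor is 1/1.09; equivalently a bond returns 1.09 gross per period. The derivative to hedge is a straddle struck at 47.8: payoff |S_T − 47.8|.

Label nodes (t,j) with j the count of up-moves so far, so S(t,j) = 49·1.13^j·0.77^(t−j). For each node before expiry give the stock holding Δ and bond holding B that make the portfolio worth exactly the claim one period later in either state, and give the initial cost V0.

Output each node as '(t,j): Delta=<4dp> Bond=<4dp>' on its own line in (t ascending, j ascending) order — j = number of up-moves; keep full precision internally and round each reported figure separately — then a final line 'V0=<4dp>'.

The replicating-portfolio and risk-neutral prices coincide; use p* = (1.09−0.77)/(1.13−0.77) = 0.8889 for the latter.
At expiry t=2: V(2,0)=18.7479, V(2,1)=5.1651, V(2,2)=14.7681
  t=1,j=0: stock 37.7300 → up 42.6349 (V=5.1651), down 29.0521 (V=18.7479). Price 6.1232; hedge Δ=-1.0000, bond B=43.8532.
  t=1,j=1: stock 55.3700 → up 62.5681 (V=14.7681), down 42.6349 (V=5.1651). Price 12.5698; hedge Δ=0.4818, bond B=-14.1052.
  t=0,j=0: stock 49.0000 → up 55.3700 (V=12.5698), down 37.7300 (V=6.1232). Price 10.8748; hedge Δ=0.3655, bond B=-7.0324.
The time-0 hedge costs 10.8748, which is the no-arbitrage price.

(0,0): Delta=0.3655 Bond=-7.0324
(1,0): Delta=-1.0000 Bond=43.8532
(1,1): Delta=0.4818 Bond=-14.1052
V0=10.8748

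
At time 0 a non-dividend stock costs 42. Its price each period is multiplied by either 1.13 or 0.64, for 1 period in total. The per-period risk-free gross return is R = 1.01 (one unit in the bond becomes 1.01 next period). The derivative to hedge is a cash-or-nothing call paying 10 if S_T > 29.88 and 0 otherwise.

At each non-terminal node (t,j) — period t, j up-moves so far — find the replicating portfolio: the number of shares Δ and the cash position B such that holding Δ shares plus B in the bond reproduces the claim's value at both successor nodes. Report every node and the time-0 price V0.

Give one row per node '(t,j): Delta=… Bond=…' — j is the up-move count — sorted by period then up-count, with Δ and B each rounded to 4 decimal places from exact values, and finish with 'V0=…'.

Under the risk-neutral measure, an up-move has probability p* = (R−d)/(u−d) = 0.7551 and values discount at R = 1.01.
Payoff layer (t=1): V(1,0)=0.0000, V(1,1)=10.0000
(0,0): S=42.0000. Δ = (V_up−V_dn)/(S_up−S_dn) = (10.0000−0.0000)/(47.4600−26.8800) = 0.4859. V = [p*·10.0000 + (1−p*)·0.0000]/1.01 = 7.4763. B = V − Δ·S = -12.9319.
Check: Δ(0,0)·S0 + B(0,0) = 7.4763 = V0.

(0,0): Delta=0.4859 Bond=-12.9319
V0=7.4763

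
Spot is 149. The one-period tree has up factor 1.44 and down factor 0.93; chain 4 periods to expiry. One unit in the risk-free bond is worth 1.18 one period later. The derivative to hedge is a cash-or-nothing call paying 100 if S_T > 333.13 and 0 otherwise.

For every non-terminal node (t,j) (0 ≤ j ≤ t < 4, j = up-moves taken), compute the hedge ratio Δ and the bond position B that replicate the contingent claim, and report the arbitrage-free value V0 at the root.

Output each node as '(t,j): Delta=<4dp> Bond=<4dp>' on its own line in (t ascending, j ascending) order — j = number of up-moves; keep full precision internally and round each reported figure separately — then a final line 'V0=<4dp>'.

(0,0): Delta=0.2943 Bond=-28.4905
(1,0): Delta=0.2442 Bond=-26.6690
(1,1): Delta=0.3280 Bond=-40.8466
(2,0): Delta=0.0000 Bond=0.0000
(2,1): Delta=0.4082 Bond=-64.1976
(2,2): Delta=0.2742 Bond=-31.5604
(3,0): Delta=0.0000 Bond=0.0000
(3,1): Delta=0.0000 Bond=0.0000
(3,2): Delta=0.6824 Bond=-154.5364
(3,3): Delta=0.0000 Bond=84.7458
V0=15.3674

No-arbitrage ⇒ martingale measure with p* = (R−d)/(u−d) = 0.4902.
Payoff layer (t=4): V(4,0)=0.0000, V(4,1)=0.0000, V(4,2)=0.0000, V(4,3)=100.0000, V(4,4)=100.0000
  t=3,j=0: stock 119.8492 → up 172.5828 (V=0.0000), down 111.4597 (V=0.0000). Price 0.0000; hedge Δ=0.0000, bond B=0.0000.
  t=3,j=1: stock 185.5729 → up 267.2250 (V=0.0000), down 172.5828 (V=0.0000). Price 0.0000; hedge Δ=0.0000, bond B=0.0000.
  t=3,j=2: stock 287.3388 → up 413.7678 (V=100.0000), down 267.2250 (V=0.0000). Price 41.5420; hedge Δ=0.6824, bond B=-154.5364.
  t=3,j=3: stock 444.9116 → up 640.6727 (V=100.0000), down 413.7678 (V=100.0000). Price 84.7458; hedge Δ=0.0000, bond B=84.7458.
  t=2,j=0: stock 128.8701 → up 185.5729 (V=0.0000), down 119.8492 (V=0.0000). Price 0.0000; hedge Δ=0.0000, bond B=0.0000.
  t=2,j=1: stock 199.5408 → up 287.3388 (V=41.5420), down 185.5729 (V=0.0000). Price 17.2574; hedge Δ=0.4082, bond B=-64.1976.
  t=2,j=2: stock 308.9664 → up 444.9116 (V=84.7458), down 287.3388 (V=41.5420). Price 53.1528; hedge Δ=0.2742, bond B=-31.5604.
  t=1,j=0: stock 138.5700 → up 199.5408 (V=17.2574), down 128.8701 (V=0.0000). Price 7.1691; hedge Δ=0.2442, bond B=-26.6690.
  t=1,j=1: stock 214.5600 → up 308.9664 (V=53.1528), down 199.5408 (V=17.2574). Price 29.5366; hedge Δ=0.3280, bond B=-40.8466.
  t=0,j=0: stock 149.0000 → up 214.5600 (V=29.5366), down 138.5700 (V=7.1691). Price 15.3674; hedge Δ=0.2943, bond B=-28.4905.
Root portfolio cost Δ·149+B reproduces V0=15.3674.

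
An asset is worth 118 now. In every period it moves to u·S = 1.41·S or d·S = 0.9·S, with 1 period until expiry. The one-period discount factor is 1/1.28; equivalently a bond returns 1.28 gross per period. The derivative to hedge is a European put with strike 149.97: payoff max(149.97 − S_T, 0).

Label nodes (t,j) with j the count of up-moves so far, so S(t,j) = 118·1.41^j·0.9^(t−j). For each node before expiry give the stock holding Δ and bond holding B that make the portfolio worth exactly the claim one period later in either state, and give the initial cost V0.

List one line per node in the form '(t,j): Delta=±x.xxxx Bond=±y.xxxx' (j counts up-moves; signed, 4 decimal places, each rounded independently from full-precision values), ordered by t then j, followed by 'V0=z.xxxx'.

(0,0): Delta=-0.7273 Bond=94.5400
V0=8.7165

The replicating-portfolio and risk-neutral prices coincide; use p* = (1.28−0.9)/(1.41−0.9) = 0.7451 for the latter.
Payoff layer (t=1): V(1,0)=43.7700, V(1,1)=0.0000
(0,0): S=118.0000. Δ = (V_up−V_dn)/(S_up−S_dn) = (0.0000−43.7700)/(166.3800−106.2000) = -0.7273. V = [p*·0.0000 + (1−p*)·43.7700]/1.28 = 8.7165. B = V − Δ·S = 94.5400.
The time-0 hedge costs 8.7165, which is the no-arbitrage price.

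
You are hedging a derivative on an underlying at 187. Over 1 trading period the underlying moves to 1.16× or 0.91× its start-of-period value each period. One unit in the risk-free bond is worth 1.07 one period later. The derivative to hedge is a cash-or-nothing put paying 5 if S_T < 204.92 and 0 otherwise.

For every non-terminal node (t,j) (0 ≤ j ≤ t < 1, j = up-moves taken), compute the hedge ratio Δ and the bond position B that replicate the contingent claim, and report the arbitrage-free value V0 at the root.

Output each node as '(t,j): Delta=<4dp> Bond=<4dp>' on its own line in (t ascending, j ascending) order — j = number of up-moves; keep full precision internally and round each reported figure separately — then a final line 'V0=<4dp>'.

(0,0): Delta=-0.1070 Bond=21.6822
V0=1.6822

No-arbitrage ⇒ martingale measure with p* = (R−d)/(u−d) = 0.6400.
Terminal payoffs: V(1,0)=5.0000, V(1,1)=0.0000
(0,0): S=187.0000. Δ = (V_up−V_dn)/(S_up−S_dn) = (0.0000−5.0000)/(216.9200−170.1700) = -0.1070. V = [p*·0.0000 + (1−p*)·5.0000]/1.07 = 1.6822. B = V − Δ·S = 21.6822.
Root portfolio cost Δ·187+B reproduces V0=1.6822.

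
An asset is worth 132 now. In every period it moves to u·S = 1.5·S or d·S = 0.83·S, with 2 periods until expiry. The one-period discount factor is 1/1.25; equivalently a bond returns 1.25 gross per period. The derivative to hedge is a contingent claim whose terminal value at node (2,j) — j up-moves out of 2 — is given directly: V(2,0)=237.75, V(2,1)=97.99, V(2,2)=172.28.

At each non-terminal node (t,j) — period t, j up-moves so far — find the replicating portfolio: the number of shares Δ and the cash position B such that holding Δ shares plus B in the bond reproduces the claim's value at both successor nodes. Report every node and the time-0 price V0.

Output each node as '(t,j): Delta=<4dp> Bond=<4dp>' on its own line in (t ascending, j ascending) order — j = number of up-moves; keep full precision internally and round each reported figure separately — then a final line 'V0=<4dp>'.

Under the risk-neutral measure, an up-move has probability p* = (R−d)/(u−d) = 0.6269 and values discount at R = 1.25.
Terminal values V(2,·): V(2,0)=237.7500, V(2,1)=97.9900, V(2,2)=172.2800
  t=1,j=0: stock 109.5600 → up 164.3400 (V=97.9900), down 90.9348 (V=237.7500). Price 120.1114; hedge Δ=-1.9040, bond B=328.7084.
  t=1,j=1: stock 198.0000 → up 297.0000 (V=172.2800), down 164.3400 (V=97.9900). Price 115.6479; hedge Δ=0.5600, bond B=4.7673.
  t=0,j=0: stock 132.0000 → up 198.0000 (V=115.6479), down 109.5600 (V=120.1114). Price 93.8507; hedge Δ=-0.0505, bond B=100.5127.
Each (Δ,B) replicates both successor values, so the strategy is self-financing and V0 is arbitrage-free.

(0,0): Delta=-0.0505 Bond=100.5127
(1,0): Delta=-1.9040 Bond=328.7084
(1,1): Delta=0.5600 Bond=4.7673
V0=93.8507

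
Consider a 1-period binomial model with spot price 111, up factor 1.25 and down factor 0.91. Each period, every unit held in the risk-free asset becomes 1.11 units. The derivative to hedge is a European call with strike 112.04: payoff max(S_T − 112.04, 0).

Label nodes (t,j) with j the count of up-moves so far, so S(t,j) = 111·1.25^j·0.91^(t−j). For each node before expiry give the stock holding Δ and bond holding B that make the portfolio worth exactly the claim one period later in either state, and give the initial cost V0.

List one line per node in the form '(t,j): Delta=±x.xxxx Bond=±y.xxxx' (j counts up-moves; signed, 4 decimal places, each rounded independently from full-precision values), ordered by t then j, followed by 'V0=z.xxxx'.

(0,0): Delta=0.7077 Bond=-64.4041
V0=14.1547

Under the risk-neutral measure, an up-move has probability p* = (R−d)/(u−d) = 0.5882 and values discount at R = 1.11.
Payoff layer (t=1): V(1,0)=0.0000, V(1,1)=26.7100
Node (0,0) S=111.0000: V=(p*·26.7100+(1−p*)·0.0000)/1.11=14.1547; Δ=(26.7100−0.0000)/(138.7500−101.0100)=0.7077; B=V−Δ·S=-64.4041
Self-financing check: at every node Δ·S+B equals the discounted successor values.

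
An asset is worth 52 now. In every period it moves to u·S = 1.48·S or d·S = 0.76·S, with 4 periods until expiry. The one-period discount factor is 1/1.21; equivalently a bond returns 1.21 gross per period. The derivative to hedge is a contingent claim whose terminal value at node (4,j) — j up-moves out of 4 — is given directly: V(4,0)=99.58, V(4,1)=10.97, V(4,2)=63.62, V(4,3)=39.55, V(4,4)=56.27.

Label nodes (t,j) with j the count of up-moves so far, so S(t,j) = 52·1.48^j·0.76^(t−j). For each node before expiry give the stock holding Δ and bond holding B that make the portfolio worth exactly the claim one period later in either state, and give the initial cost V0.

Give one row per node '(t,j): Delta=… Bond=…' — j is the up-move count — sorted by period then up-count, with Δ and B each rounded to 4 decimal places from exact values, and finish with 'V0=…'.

Risk-neutral probability p* = (R−d)/(u−d) = (1.21−0.76)/(1.48−0.76) = 0.6250.
Terminal values V(4,·): V(4,0)=99.5800, V(4,1)=10.9700, V(4,2)=63.6200, V(4,3)=39.5500, V(4,4)=56.2700
Node (3,0) S=22.8268: V=(p*·10.9700+(1−p*)·99.5800)/1.21=36.5279; Δ=(10.9700−99.5800)/(33.7836−17.3483)=-5.3915; B=V−Δ·S=159.5973
Node (3,1) S=44.4521: V=(p*·63.6200+(1−p*)·10.9700)/1.21=36.2614; Δ=(63.6200−10.9700)/(65.7891−33.7836)=1.6450; B=V−Δ·S=-36.8636
Node (3,2) S=86.5646: V=(p*·39.5500+(1−p*)·63.6200)/1.21=40.1457; Δ=(39.5500−63.6200)/(128.1156−65.7891)=-0.3862; B=V−Δ·S=73.5762
Node (3,3) S=168.5732: V=(p*·56.2700+(1−p*)·39.5500)/1.21=41.3223; Δ=(56.2700−39.5500)/(249.4883−128.1156)=0.1378; B=V−Δ·S=18.1001
Node (2,0) S=30.0352: V=(p*·36.2614+(1−p*)·36.5279)/1.21=30.0507; Δ=(36.2614−36.5279)/(44.4521−22.8268)=-0.0123; B=V−Δ·S=30.4209
Node (2,1) S=58.4896: V=(p*·40.1457+(1−p*)·36.2614)/1.21=31.9744; Δ=(40.1457−36.2614)/(86.5646−44.4521)=0.0922; B=V−Δ·S=26.5796
Node (2,2) S=113.9008: V=(p*·41.3223+(1−p*)·40.1457)/1.21=33.7860; Δ=(41.3223−40.1457)/(168.5732−86.5646)=0.0143; B=V−Δ·S=32.1518
Node (1,0) S=39.5200: V=(p*·31.9744+(1−p*)·30.0507)/1.21=25.8289; Δ=(31.9744−30.0507)/(58.4896−30.0352)=0.0676; B=V−Δ·S=23.1571
Node (1,1) S=76.9600: V=(p*·33.7860+(1−p*)·31.9744)/1.21=27.3609; Δ=(33.7860−31.9744)/(113.9008−58.4896)=0.0327; B=V−Δ·S=24.8448
Node (0,0) S=52.0000: V=(p*·27.3609+(1−p*)·25.8289)/1.21=22.1375; Δ=(27.3609−25.8289)/(76.9600−39.5200)=0.0409; B=V−Δ·S=20.0098
Self-financing check: at every node Δ·S+B equals the discounted successor values.

(0,0): Delta=0.0409 Bond=20.0098
(1,0): Delta=0.0676 Bond=23.1571
(1,1): Delta=0.0327 Bond=24.8448
(2,0): Delta=-0.0123 Bond=30.4209
(2,1): Delta=0.0922 Bond=26.5796
(2,2): Delta=0.0143 Bond=32.1518
(3,0): Delta=-5.3915 Bond=159.5973
(3,1): Delta=1.6450 Bond=-36.8636
(3,2): Delta=-0.3862 Bond=73.5762
(3,3): Delta=0.1378 Bond=18.1001
V0=22.1375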